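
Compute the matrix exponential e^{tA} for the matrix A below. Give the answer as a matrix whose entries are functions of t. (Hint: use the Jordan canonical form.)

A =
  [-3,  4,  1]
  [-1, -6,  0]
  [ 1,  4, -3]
e^{tA} =
  [-t^2*exp(-4*t) + t*exp(-4*t) + exp(-4*t), 4*t*exp(-4*t), t^2*exp(-4*t) + t*exp(-4*t)]
  [t^2*exp(-4*t)/2 - t*exp(-4*t), -2*t*exp(-4*t) + exp(-4*t), -t^2*exp(-4*t)/2]
  [-t^2*exp(-4*t) + t*exp(-4*t), 4*t*exp(-4*t), t^2*exp(-4*t) + t*exp(-4*t) + exp(-4*t)]

Strategy: write A = P · J · P⁻¹ where J is a Jordan canonical form, so e^{tA} = P · e^{tJ} · P⁻¹, and e^{tJ} can be computed block-by-block.

A has Jordan form
J =
  [-4,  1,  0]
  [ 0, -4,  1]
  [ 0,  0, -4]
(up to reordering of blocks).

Per-block formulas:
  For a 3×3 Jordan block J_3(-4): exp(t · J_3(-4)) = e^(-4t)·(I + t·N + (t^2/2)·N^2), where N is the 3×3 nilpotent shift.

After assembling e^{tJ} and conjugating by P, we get:

e^{tA} =
  [-t^2*exp(-4*t) + t*exp(-4*t) + exp(-4*t), 4*t*exp(-4*t), t^2*exp(-4*t) + t*exp(-4*t)]
  [t^2*exp(-4*t)/2 - t*exp(-4*t), -2*t*exp(-4*t) + exp(-4*t), -t^2*exp(-4*t)/2]
  [-t^2*exp(-4*t) + t*exp(-4*t), 4*t*exp(-4*t), t^2*exp(-4*t) + t*exp(-4*t) + exp(-4*t)]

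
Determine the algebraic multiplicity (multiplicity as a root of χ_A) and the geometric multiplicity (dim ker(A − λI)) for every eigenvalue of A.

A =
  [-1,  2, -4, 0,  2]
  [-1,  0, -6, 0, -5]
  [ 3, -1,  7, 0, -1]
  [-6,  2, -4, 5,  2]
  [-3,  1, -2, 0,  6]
λ = 1: alg = 2, geom = 1; λ = 5: alg = 3, geom = 3

Step 1 — factor the characteristic polynomial to read off the algebraic multiplicities:
  χ_A(x) = (x - 5)^3*(x - 1)^2

Step 2 — compute geometric multiplicities via the rank-nullity identity g(λ) = n − rank(A − λI):
  rank(A − (1)·I) = 4, so dim ker(A − (1)·I) = n − 4 = 1
  rank(A − (5)·I) = 2, so dim ker(A − (5)·I) = n − 2 = 3

Summary:
  λ = 1: algebraic multiplicity = 2, geometric multiplicity = 1
  λ = 5: algebraic multiplicity = 3, geometric multiplicity = 3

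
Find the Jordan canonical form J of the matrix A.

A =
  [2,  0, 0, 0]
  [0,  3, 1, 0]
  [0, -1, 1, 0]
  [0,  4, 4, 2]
J_2(2) ⊕ J_1(2) ⊕ J_1(2)

The characteristic polynomial is
  det(x·I − A) = x^4 - 8*x^3 + 24*x^2 - 32*x + 16 = (x - 2)^4

Eigenvalues and multiplicities (the geometric multiplicity of λ is n − rank(A − λI), which equals the number of Jordan blocks for λ):
  λ = 2: algebraic multiplicity = 4, geometric multiplicity = 3

Determining the block sizes for each eigenvalue:
  λ = 2: 3 blocks summing to 4 forces exactly one block of size 2 and the rest size 1 → block sizes [2, 1, 1]

Assembling the blocks gives a Jordan form
J =
  [2, 1, 0, 0]
  [0, 2, 0, 0]
  [0, 0, 2, 0]
  [0, 0, 0, 2]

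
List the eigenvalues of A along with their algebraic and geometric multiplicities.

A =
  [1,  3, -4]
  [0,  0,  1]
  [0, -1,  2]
λ = 1: alg = 3, geom = 1

Step 1 — factor the characteristic polynomial to read off the algebraic multiplicities:
  χ_A(x) = (x - 1)^3

Step 2 — compute geometric multiplicities via the rank-nullity identity g(λ) = n − rank(A − λI):
  rank(A − (1)·I) = 2, so dim ker(A − (1)·I) = n − 2 = 1

Summary:
  λ = 1: algebraic multiplicity = 3, geometric multiplicity = 1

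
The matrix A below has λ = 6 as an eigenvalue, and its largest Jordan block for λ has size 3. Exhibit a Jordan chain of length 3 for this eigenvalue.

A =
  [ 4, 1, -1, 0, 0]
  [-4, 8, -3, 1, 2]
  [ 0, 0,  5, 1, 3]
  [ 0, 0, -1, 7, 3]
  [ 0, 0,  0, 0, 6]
A Jordan chain for λ = 6 of length 3:
v_1 = (-1, -2, 0, 0, 0)ᵀ
v_2 = (0, 2, 3, 3, 0)ᵀ
v_3 = (0, 0, 0, 0, 1)ᵀ

Let N = A − (6)·I. We want v_3 with N^3 v_3 = 0 but N^2 v_3 ≠ 0; then v_{j-1} := N · v_j for j = 3, …, 2.

Pick v_3 = (0, 0, 0, 0, 1)ᵀ.
Then v_2 = N · v_3 = (0, 2, 3, 3, 0)ᵀ.
Then v_1 = N · v_2 = (-1, -2, 0, 0, 0)ᵀ.

Sanity check: (A − (6)·I) v_1 = (0, 0, 0, 0, 0)ᵀ = 0. ✓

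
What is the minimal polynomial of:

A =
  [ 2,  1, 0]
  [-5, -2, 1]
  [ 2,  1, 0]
x^3

The characteristic polynomial is χ_A(x) = x^3, so the eigenvalues are known. The minimal polynomial is
  m_A(x) = Π_λ (x − λ)^{k_λ}
where k_λ is the size of the *largest* Jordan block for λ (equivalently, the smallest k with (A − λI)^k v = 0 for every generalised eigenvector v of λ).

  λ = 0: largest Jordan block has size 3, contributing (x − 0)^3

So m_A(x) = x^3 = x^3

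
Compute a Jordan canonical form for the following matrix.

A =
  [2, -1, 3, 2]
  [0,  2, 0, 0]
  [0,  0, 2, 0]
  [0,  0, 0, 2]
J_2(2) ⊕ J_1(2) ⊕ J_1(2)

The characteristic polynomial is
  det(x·I − A) = x^4 - 8*x^3 + 24*x^2 - 32*x + 16 = (x - 2)^4

Eigenvalues and multiplicities (the geometric multiplicity of λ is n − rank(A − λI), which equals the number of Jordan blocks for λ):
  λ = 2: algebraic multiplicity = 4, geometric multiplicity = 3

Determining the block sizes for each eigenvalue:
  λ = 2: 3 blocks summing to 4 forces exactly one block of size 2 and the rest size 1 → block sizes [2, 1, 1]

Assembling the blocks gives a Jordan form
J =
  [2, 1, 0, 0]
  [0, 2, 0, 0]
  [0, 0, 2, 0]
  [0, 0, 0, 2]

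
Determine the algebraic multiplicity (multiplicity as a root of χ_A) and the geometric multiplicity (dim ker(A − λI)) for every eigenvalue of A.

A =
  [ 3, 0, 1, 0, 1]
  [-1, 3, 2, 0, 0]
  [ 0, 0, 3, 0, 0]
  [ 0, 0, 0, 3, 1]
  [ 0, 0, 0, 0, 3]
λ = 3: alg = 5, geom = 2

Step 1 — factor the characteristic polynomial to read off the algebraic multiplicities:
  χ_A(x) = (x - 3)^5

Step 2 — compute geometric multiplicities via the rank-nullity identity g(λ) = n − rank(A − λI):
  rank(A − (3)·I) = 3, so dim ker(A − (3)·I) = n − 3 = 2

Summary:
  λ = 3: algebraic multiplicity = 5, geometric multiplicity = 2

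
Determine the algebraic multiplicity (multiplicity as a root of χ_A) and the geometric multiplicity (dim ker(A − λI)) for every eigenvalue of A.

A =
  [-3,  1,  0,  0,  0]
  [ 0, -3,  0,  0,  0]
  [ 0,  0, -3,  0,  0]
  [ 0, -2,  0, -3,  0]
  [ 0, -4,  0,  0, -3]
λ = -3: alg = 5, geom = 4

Step 1 — factor the characteristic polynomial to read off the algebraic multiplicities:
  χ_A(x) = (x + 3)^5

Step 2 — compute geometric multiplicities via the rank-nullity identity g(λ) = n − rank(A − λI):
  rank(A − (-3)·I) = 1, so dim ker(A − (-3)·I) = n − 1 = 4

Summary:
  λ = -3: algebraic multiplicity = 5, geometric multiplicity = 4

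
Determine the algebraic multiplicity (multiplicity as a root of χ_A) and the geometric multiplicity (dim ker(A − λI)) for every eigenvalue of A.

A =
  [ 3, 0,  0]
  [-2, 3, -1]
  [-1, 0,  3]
λ = 3: alg = 3, geom = 1

Step 1 — factor the characteristic polynomial to read off the algebraic multiplicities:
  χ_A(x) = (x - 3)^3

Step 2 — compute geometric multiplicities via the rank-nullity identity g(λ) = n − rank(A − λI):
  rank(A − (3)·I) = 2, so dim ker(A − (3)·I) = n − 2 = 1

Summary:
  λ = 3: algebraic multiplicity = 3, geometric multiplicity = 1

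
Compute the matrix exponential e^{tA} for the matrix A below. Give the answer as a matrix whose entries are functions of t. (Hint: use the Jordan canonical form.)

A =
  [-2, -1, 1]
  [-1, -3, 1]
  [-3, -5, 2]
e^{tA} =
  [-t^2*exp(-t)/2 - t*exp(-t) + exp(-t), -t^2*exp(-t) - t*exp(-t), t^2*exp(-t)/2 + t*exp(-t)]
  [-t*exp(-t), -2*t*exp(-t) + exp(-t), t*exp(-t)]
  [-t^2*exp(-t)/2 - 3*t*exp(-t), -t^2*exp(-t) - 5*t*exp(-t), t^2*exp(-t)/2 + 3*t*exp(-t) + exp(-t)]

Strategy: write A = P · J · P⁻¹ where J is a Jordan canonical form, so e^{tA} = P · e^{tJ} · P⁻¹, and e^{tJ} can be computed block-by-block.

A has Jordan form
J =
  [-1,  1,  0]
  [ 0, -1,  1]
  [ 0,  0, -1]
(up to reordering of blocks).

Per-block formulas:
  For a 3×3 Jordan block J_3(-1): exp(t · J_3(-1)) = e^(-1t)·(I + t·N + (t^2/2)·N^2), where N is the 3×3 nilpotent shift.

After assembling e^{tJ} and conjugating by P, we get:

e^{tA} =
  [-t^2*exp(-t)/2 - t*exp(-t) + exp(-t), -t^2*exp(-t) - t*exp(-t), t^2*exp(-t)/2 + t*exp(-t)]
  [-t*exp(-t), -2*t*exp(-t) + exp(-t), t*exp(-t)]
  [-t^2*exp(-t)/2 - 3*t*exp(-t), -t^2*exp(-t) - 5*t*exp(-t), t^2*exp(-t)/2 + 3*t*exp(-t) + exp(-t)]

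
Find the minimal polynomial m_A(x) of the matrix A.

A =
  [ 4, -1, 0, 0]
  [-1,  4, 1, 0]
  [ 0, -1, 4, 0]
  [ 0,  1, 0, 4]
x^3 - 12*x^2 + 48*x - 64

The characteristic polynomial is χ_A(x) = (x - 4)^4, so the eigenvalues are known. The minimal polynomial is
  m_A(x) = Π_λ (x − λ)^{k_λ}
where k_λ is the size of the *largest* Jordan block for λ (equivalently, the smallest k with (A − λI)^k v = 0 for every generalised eigenvector v of λ).

  λ = 4: largest Jordan block has size 3, contributing (x − 4)^3

So m_A(x) = (x - 4)^3 = x^3 - 12*x^2 + 48*x - 64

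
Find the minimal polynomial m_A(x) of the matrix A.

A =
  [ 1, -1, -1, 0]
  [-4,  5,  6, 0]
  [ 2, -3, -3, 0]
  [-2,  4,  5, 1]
x^3 - 3*x^2 + 3*x - 1

The characteristic polynomial is χ_A(x) = (x - 1)^4, so the eigenvalues are known. The minimal polynomial is
  m_A(x) = Π_λ (x − λ)^{k_λ}
where k_λ is the size of the *largest* Jordan block for λ (equivalently, the smallest k with (A − λI)^k v = 0 for every generalised eigenvector v of λ).

  λ = 1: largest Jordan block has size 3, contributing (x − 1)^3

So m_A(x) = (x - 1)^3 = x^3 - 3*x^2 + 3*x - 1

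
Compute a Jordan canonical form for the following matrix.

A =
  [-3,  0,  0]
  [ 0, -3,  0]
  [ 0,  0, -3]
J_1(-3) ⊕ J_1(-3) ⊕ J_1(-3)

The characteristic polynomial is
  det(x·I − A) = x^3 + 9*x^2 + 27*x + 27 = (x + 3)^3

Eigenvalues and multiplicities (the geometric multiplicity of λ is n − rank(A − λI), which equals the number of Jordan blocks for λ):
  λ = -3: algebraic multiplicity = 3, geometric multiplicity = 3

Determining the block sizes for each eigenvalue:
  λ = -3: gm = am = 3, so every block has size 1 → block sizes [1, 1, 1]

Assembling the blocks gives a Jordan form
J =
  [-3,  0,  0]
  [ 0, -3,  0]
  [ 0,  0, -3]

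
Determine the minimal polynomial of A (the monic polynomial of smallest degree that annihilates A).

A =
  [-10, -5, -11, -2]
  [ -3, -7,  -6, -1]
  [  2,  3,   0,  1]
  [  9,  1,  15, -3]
x^2 + 10*x + 25

The characteristic polynomial is χ_A(x) = (x + 5)^4, so the eigenvalues are known. The minimal polynomial is
  m_A(x) = Π_λ (x − λ)^{k_λ}
where k_λ is the size of the *largest* Jordan block for λ (equivalently, the smallest k with (A − λI)^k v = 0 for every generalised eigenvector v of λ).

  λ = -5: largest Jordan block has size 2, contributing (x + 5)^2

So m_A(x) = (x + 5)^2 = x^2 + 10*x + 25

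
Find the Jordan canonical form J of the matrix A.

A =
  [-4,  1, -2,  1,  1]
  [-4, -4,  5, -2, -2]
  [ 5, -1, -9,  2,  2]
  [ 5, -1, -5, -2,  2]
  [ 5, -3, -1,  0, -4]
J_3(-5) ⊕ J_1(-4) ⊕ J_1(-4)

The characteristic polynomial is
  det(x·I − A) = x^5 + 23*x^4 + 211*x^3 + 965*x^2 + 2200*x + 2000 = (x + 4)^2*(x + 5)^3

Eigenvalues and multiplicities (the geometric multiplicity of λ is n − rank(A − λI), which equals the number of Jordan blocks for λ):
  λ = -5: algebraic multiplicity = 3, geometric multiplicity = 1
  λ = -4: algebraic multiplicity = 2, geometric multiplicity = 2

Determining the block sizes for each eigenvalue:
  λ = -5: one block (gm = 1), so the single block has size am = 3 → block sizes [3]
  λ = -4: gm = am = 2, so every block has size 1 → block sizes [1, 1]

Assembling the blocks gives a Jordan form
J =
  [-5,  1,  0,  0,  0]
  [ 0, -5,  1,  0,  0]
  [ 0,  0, -5,  0,  0]
  [ 0,  0,  0, -4,  0]
  [ 0,  0,  0,  0, -4]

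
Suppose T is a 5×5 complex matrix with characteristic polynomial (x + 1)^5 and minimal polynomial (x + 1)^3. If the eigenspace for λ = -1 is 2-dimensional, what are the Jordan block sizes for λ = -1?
Block sizes for λ = -1: [3, 2]

Step 1 — from the characteristic polynomial, algebraic multiplicity of λ = -1 is 5. From dim ker(T − (-1)·I) = 2, there are exactly 2 Jordan blocks for λ = -1.
Step 2 — from the minimal polynomial, the factor (x + 1)^3 tells us the largest block for λ = -1 has size 3.
Step 3 — with total size 5, 2 blocks, and largest block 3, the block sizes (in nonincreasing order) are [3, 2].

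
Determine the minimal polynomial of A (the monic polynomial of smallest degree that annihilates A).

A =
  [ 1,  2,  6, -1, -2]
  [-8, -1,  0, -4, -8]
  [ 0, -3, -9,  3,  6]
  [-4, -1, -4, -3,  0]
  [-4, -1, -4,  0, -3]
x^3 + 9*x^2 + 27*x + 27

The characteristic polynomial is χ_A(x) = (x + 3)^5, so the eigenvalues are known. The minimal polynomial is
  m_A(x) = Π_λ (x − λ)^{k_λ}
where k_λ is the size of the *largest* Jordan block for λ (equivalently, the smallest k with (A − λI)^k v = 0 for every generalised eigenvector v of λ).

  λ = -3: largest Jordan block has size 3, contributing (x + 3)^3

So m_A(x) = (x + 3)^3 = x^3 + 9*x^2 + 27*x + 27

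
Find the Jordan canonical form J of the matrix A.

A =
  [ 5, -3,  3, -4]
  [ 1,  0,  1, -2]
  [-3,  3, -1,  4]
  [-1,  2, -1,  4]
J_3(2) ⊕ J_1(2)

The characteristic polynomial is
  det(x·I − A) = x^4 - 8*x^3 + 24*x^2 - 32*x + 16 = (x - 2)^4

Eigenvalues and multiplicities (the geometric multiplicity of λ is n − rank(A − λI), which equals the number of Jordan blocks for λ):
  λ = 2: algebraic multiplicity = 4, geometric multiplicity = 2

Determining the block sizes for each eigenvalue:
  λ = 2: with am = 4 and gm = 2, the partition is not yet determined (e.g. several partitions of 4 into 2 parts exist). Let N = A − (2)·I. Computing rank(N^1) = 2, rank(N^2) = 1, rank(N^3) = 0; the number of blocks of size ≥ j is rank(N^{j−1}) − rank(N^j), giving [2, 1, 1]. So we have 1 block(s) of size 3, 1 block(s) of size 1 → block sizes [3, 1]

Assembling the blocks gives a Jordan form
J =
  [2, 1, 0, 0]
  [0, 2, 1, 0]
  [0, 0, 2, 0]
  [0, 0, 0, 2]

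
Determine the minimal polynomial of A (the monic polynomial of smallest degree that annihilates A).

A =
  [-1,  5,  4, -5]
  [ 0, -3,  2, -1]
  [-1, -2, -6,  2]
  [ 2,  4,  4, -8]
x^3 + 14*x^2 + 65*x + 100

The characteristic polynomial is χ_A(x) = (x + 4)^2*(x + 5)^2, so the eigenvalues are known. The minimal polynomial is
  m_A(x) = Π_λ (x − λ)^{k_λ}
where k_λ is the size of the *largest* Jordan block for λ (equivalently, the smallest k with (A − λI)^k v = 0 for every generalised eigenvector v of λ).

  λ = -5: largest Jordan block has size 2, contributing (x + 5)^2
  λ = -4: largest Jordan block has size 1, contributing (x + 4)

So m_A(x) = (x + 4)*(x + 5)^2 = x^3 + 14*x^2 + 65*x + 100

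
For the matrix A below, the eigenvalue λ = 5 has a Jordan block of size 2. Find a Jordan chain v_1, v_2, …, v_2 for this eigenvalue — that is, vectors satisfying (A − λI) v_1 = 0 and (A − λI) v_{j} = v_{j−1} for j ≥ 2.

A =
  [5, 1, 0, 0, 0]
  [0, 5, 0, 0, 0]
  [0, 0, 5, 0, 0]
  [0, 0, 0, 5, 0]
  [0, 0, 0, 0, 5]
A Jordan chain for λ = 5 of length 2:
v_1 = (1, 0, 0, 0, 0)ᵀ
v_2 = (0, 1, 0, 0, 0)ᵀ

Let N = A − (5)·I. We want v_2 with N^2 v_2 = 0 but N^1 v_2 ≠ 0; then v_{j-1} := N · v_j for j = 2, …, 2.

Pick v_2 = (0, 1, 0, 0, 0)ᵀ.
Then v_1 = N · v_2 = (1, 0, 0, 0, 0)ᵀ.

Sanity check: (A − (5)·I) v_1 = (0, 0, 0, 0, 0)ᵀ = 0. ✓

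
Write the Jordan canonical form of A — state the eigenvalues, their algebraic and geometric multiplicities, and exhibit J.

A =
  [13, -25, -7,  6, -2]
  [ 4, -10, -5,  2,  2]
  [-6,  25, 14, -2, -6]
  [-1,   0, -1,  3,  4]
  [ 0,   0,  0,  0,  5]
J_2(5) ⊕ J_2(5) ⊕ J_1(5)

The characteristic polynomial is
  det(x·I − A) = x^5 - 25*x^4 + 250*x^3 - 1250*x^2 + 3125*x - 3125 = (x - 5)^5

Eigenvalues and multiplicities (the geometric multiplicity of λ is n − rank(A − λI), which equals the number of Jordan blocks for λ):
  λ = 5: algebraic multiplicity = 5, geometric multiplicity = 3

Determining the block sizes for each eigenvalue:
  λ = 5: with am = 5 and gm = 3, the partition is not yet determined (e.g. several partitions of 5 into 3 parts exist). Let N = A − (5)·I. Computing rank(N^1) = 2, rank(N^2) = 0; the number of blocks of size ≥ j is rank(N^{j−1}) − rank(N^j), giving [3, 2]. So we have 2 block(s) of size 2, 1 block(s) of size 1 → block sizes [2, 2, 1]

Assembling the blocks gives a Jordan form
J =
  [5, 1, 0, 0, 0]
  [0, 5, 0, 0, 0]
  [0, 0, 5, 1, 0]
  [0, 0, 0, 5, 0]
  [0, 0, 0, 0, 5]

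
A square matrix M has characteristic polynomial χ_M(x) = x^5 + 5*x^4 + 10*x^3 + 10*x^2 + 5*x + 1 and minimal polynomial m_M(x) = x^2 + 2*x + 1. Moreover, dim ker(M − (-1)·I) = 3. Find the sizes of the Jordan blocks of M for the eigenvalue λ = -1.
Block sizes for λ = -1: [2, 2, 1]

Step 1 — from the characteristic polynomial, algebraic multiplicity of λ = -1 is 5. From dim ker(M − (-1)·I) = 3, there are exactly 3 Jordan blocks for λ = -1.
Step 2 — from the minimal polynomial, the factor (x + 1)^2 tells us the largest block for λ = -1 has size 2.
Step 3 — with total size 5, 3 blocks, and largest block 2, the block sizes (in nonincreasing order) are [2, 2, 1].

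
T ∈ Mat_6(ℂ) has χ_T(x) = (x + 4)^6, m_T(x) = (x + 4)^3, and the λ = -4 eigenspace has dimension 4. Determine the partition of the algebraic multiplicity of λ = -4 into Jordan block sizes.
Block sizes for λ = -4: [3, 1, 1, 1]

Step 1 — from the characteristic polynomial, algebraic multiplicity of λ = -4 is 6. From dim ker(T − (-4)·I) = 4, there are exactly 4 Jordan blocks for λ = -4.
Step 2 — from the minimal polynomial, the factor (x + 4)^3 tells us the largest block for λ = -4 has size 3.
Step 3 — with total size 6, 4 blocks, and largest block 3, the block sizes (in nonincreasing order) are [3, 1, 1, 1].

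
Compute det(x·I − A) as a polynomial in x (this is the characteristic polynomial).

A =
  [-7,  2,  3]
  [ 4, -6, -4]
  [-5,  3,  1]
x^3 + 12*x^2 + 48*x + 64

Expanding det(x·I − A) (e.g. by cofactor expansion or by noting that A is similar to its Jordan form J, which has the same characteristic polynomial as A) gives
  χ_A(x) = x^3 + 12*x^2 + 48*x + 64
which factors as (x + 4)^3. The eigenvalues (with algebraic multiplicities) are λ = -4 with multiplicity 3.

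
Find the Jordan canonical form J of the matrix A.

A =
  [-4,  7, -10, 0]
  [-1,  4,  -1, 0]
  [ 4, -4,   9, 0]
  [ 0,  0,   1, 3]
J_3(3) ⊕ J_1(3)

The characteristic polynomial is
  det(x·I − A) = x^4 - 12*x^3 + 54*x^2 - 108*x + 81 = (x - 3)^4

Eigenvalues and multiplicities (the geometric multiplicity of λ is n − rank(A − λI), which equals the number of Jordan blocks for λ):
  λ = 3: algebraic multiplicity = 4, geometric multiplicity = 2

Determining the block sizes for each eigenvalue:
  λ = 3: with am = 4 and gm = 2, the partition is not yet determined (e.g. several partitions of 4 into 2 parts exist). Let N = A − (3)·I. Computing rank(N^1) = 2, rank(N^2) = 1, rank(N^3) = 0; the number of blocks of size ≥ j is rank(N^{j−1}) − rank(N^j), giving [2, 1, 1]. So we have 1 block(s) of size 3, 1 block(s) of size 1 → block sizes [3, 1]

Assembling the blocks gives a Jordan form
J =
  [3, 1, 0, 0]
  [0, 3, 1, 0]
  [0, 0, 3, 0]
  [0, 0, 0, 3]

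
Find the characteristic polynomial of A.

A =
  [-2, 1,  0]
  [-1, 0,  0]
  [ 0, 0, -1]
x^3 + 3*x^2 + 3*x + 1

Expanding det(x·I − A) (e.g. by cofactor expansion or by noting that A is similar to its Jordan form J, which has the same characteristic polynomial as A) gives
  χ_A(x) = x^3 + 3*x^2 + 3*x + 1
which factors as (x + 1)^3. The eigenvalues (with algebraic multiplicities) are λ = -1 with multiplicity 3.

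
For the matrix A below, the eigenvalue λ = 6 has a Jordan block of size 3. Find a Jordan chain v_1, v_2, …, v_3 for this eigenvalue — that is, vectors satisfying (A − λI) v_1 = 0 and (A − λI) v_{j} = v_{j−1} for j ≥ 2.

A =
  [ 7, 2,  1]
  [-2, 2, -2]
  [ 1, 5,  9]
A Jordan chain for λ = 6 of length 3:
v_1 = (-2, 4, -6)ᵀ
v_2 = (1, -2, 1)ᵀ
v_3 = (1, 0, 0)ᵀ

Let N = A − (6)·I. We want v_3 with N^3 v_3 = 0 but N^2 v_3 ≠ 0; then v_{j-1} := N · v_j for j = 3, …, 2.

Pick v_3 = (1, 0, 0)ᵀ.
Then v_2 = N · v_3 = (1, -2, 1)ᵀ.
Then v_1 = N · v_2 = (-2, 4, -6)ᵀ.

Sanity check: (A − (6)·I) v_1 = (0, 0, 0)ᵀ = 0. ✓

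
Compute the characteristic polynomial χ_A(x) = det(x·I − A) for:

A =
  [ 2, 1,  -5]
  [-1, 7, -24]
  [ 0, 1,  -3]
x^3 - 6*x^2 + 12*x - 8

Expanding det(x·I − A) (e.g. by cofactor expansion or by noting that A is similar to its Jordan form J, which has the same characteristic polynomial as A) gives
  χ_A(x) = x^3 - 6*x^2 + 12*x - 8
which factors as (x - 2)^3. The eigenvalues (with algebraic multiplicities) are λ = 2 with multiplicity 3.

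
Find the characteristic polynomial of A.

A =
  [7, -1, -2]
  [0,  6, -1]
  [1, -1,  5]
x^3 - 18*x^2 + 108*x - 216

Expanding det(x·I − A) (e.g. by cofactor expansion or by noting that A is similar to its Jordan form J, which has the same characteristic polynomial as A) gives
  χ_A(x) = x^3 - 18*x^2 + 108*x - 216
which factors as (x - 6)^3. The eigenvalues (with algebraic multiplicities) are λ = 6 with multiplicity 3.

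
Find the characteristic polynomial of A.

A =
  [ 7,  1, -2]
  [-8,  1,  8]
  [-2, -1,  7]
x^3 - 15*x^2 + 75*x - 125

Expanding det(x·I − A) (e.g. by cofactor expansion or by noting that A is similar to its Jordan form J, which has the same characteristic polynomial as A) gives
  χ_A(x) = x^3 - 15*x^2 + 75*x - 125
which factors as (x - 5)^3. The eigenvalues (with algebraic multiplicities) are λ = 5 with multiplicity 3.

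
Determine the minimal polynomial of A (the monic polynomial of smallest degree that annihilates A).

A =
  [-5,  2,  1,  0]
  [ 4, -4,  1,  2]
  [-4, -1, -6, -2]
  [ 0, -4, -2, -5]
x^3 + 15*x^2 + 75*x + 125

The characteristic polynomial is χ_A(x) = (x + 5)^4, so the eigenvalues are known. The minimal polynomial is
  m_A(x) = Π_λ (x − λ)^{k_λ}
where k_λ is the size of the *largest* Jordan block for λ (equivalently, the smallest k with (A − λI)^k v = 0 for every generalised eigenvector v of λ).

  λ = -5: largest Jordan block has size 3, contributing (x + 5)^3

So m_A(x) = (x + 5)^3 = x^3 + 15*x^2 + 75*x + 125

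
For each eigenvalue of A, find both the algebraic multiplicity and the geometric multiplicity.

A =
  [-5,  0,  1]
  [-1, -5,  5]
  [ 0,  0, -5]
λ = -5: alg = 3, geom = 1

Step 1 — factor the characteristic polynomial to read off the algebraic multiplicities:
  χ_A(x) = (x + 5)^3

Step 2 — compute geometric multiplicities via the rank-nullity identity g(λ) = n − rank(A − λI):
  rank(A − (-5)·I) = 2, so dim ker(A − (-5)·I) = n − 2 = 1

Summary:
  λ = -5: algebraic multiplicity = 3, geometric multiplicity = 1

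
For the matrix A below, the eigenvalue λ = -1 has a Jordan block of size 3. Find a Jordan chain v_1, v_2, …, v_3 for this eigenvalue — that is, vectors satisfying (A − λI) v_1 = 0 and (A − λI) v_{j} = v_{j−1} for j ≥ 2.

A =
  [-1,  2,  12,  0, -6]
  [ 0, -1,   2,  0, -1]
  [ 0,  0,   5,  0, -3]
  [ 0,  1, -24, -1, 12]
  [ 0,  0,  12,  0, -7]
A Jordan chain for λ = -1 of length 3:
v_1 = (4, 0, 0, 2, 0)ᵀ
v_2 = (12, 2, 6, -24, 12)ᵀ
v_3 = (0, 0, 1, 0, 0)ᵀ

Let N = A − (-1)·I. We want v_3 with N^3 v_3 = 0 but N^2 v_3 ≠ 0; then v_{j-1} := N · v_j for j = 3, …, 2.

Pick v_3 = (0, 0, 1, 0, 0)ᵀ.
Then v_2 = N · v_3 = (12, 2, 6, -24, 12)ᵀ.
Then v_1 = N · v_2 = (4, 0, 0, 2, 0)ᵀ.

Sanity check: (A − (-1)·I) v_1 = (0, 0, 0, 0, 0)ᵀ = 0. ✓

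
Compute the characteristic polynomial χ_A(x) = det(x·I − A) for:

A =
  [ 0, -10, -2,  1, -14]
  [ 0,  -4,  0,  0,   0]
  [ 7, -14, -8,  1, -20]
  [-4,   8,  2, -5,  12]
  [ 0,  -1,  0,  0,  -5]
x^5 + 22*x^4 + 193*x^3 + 844*x^2 + 1840*x + 1600

Expanding det(x·I − A) (e.g. by cofactor expansion or by noting that A is similar to its Jordan form J, which has the same characteristic polynomial as A) gives
  χ_A(x) = x^5 + 22*x^4 + 193*x^3 + 844*x^2 + 1840*x + 1600
which factors as (x + 4)^3*(x + 5)^2. The eigenvalues (with algebraic multiplicities) are λ = -5 with multiplicity 2, λ = -4 with multiplicity 3.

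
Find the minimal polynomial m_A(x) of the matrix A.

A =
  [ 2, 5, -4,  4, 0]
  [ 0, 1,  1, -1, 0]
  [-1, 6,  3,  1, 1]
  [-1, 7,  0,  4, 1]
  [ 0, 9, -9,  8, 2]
x^5 - 12*x^4 + 57*x^3 - 134*x^2 + 156*x - 72

The characteristic polynomial is χ_A(x) = (x - 3)^2*(x - 2)^3, so the eigenvalues are known. The minimal polynomial is
  m_A(x) = Π_λ (x − λ)^{k_λ}
where k_λ is the size of the *largest* Jordan block for λ (equivalently, the smallest k with (A − λI)^k v = 0 for every generalised eigenvector v of λ).

  λ = 2: largest Jordan block has size 3, contributing (x − 2)^3
  λ = 3: largest Jordan block has size 2, contributing (x − 3)^2

So m_A(x) = (x - 3)^2*(x - 2)^3 = x^5 - 12*x^4 + 57*x^3 - 134*x^2 + 156*x - 72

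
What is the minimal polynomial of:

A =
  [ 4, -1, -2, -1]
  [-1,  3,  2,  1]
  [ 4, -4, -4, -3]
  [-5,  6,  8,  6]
x^4 - 9*x^3 + 30*x^2 - 44*x + 24

The characteristic polynomial is χ_A(x) = (x - 3)*(x - 2)^3, so the eigenvalues are known. The minimal polynomial is
  m_A(x) = Π_λ (x − λ)^{k_λ}
where k_λ is the size of the *largest* Jordan block for λ (equivalently, the smallest k with (A − λI)^k v = 0 for every generalised eigenvector v of λ).

  λ = 2: largest Jordan block has size 3, contributing (x − 2)^3
  λ = 3: largest Jordan block has size 1, contributing (x − 3)

So m_A(x) = (x - 3)*(x - 2)^3 = x^4 - 9*x^3 + 30*x^2 - 44*x + 24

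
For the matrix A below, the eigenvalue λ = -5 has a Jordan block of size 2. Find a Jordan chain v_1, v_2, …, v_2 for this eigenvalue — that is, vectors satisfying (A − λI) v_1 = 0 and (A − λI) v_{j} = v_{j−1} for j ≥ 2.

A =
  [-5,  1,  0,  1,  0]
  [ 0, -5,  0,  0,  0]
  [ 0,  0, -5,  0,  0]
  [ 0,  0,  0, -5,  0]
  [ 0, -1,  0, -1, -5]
A Jordan chain for λ = -5 of length 2:
v_1 = (1, 0, 0, 0, -1)ᵀ
v_2 = (0, 1, 0, 0, 0)ᵀ

Let N = A − (-5)·I. We want v_2 with N^2 v_2 = 0 but N^1 v_2 ≠ 0; then v_{j-1} := N · v_j for j = 2, …, 2.

Pick v_2 = (0, 1, 0, 0, 0)ᵀ.
Then v_1 = N · v_2 = (1, 0, 0, 0, -1)ᵀ.

Sanity check: (A − (-5)·I) v_1 = (0, 0, 0, 0, 0)ᵀ = 0. ✓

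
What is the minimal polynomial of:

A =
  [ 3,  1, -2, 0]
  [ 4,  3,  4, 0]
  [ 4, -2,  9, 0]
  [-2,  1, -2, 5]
x^2 - 10*x + 25

The characteristic polynomial is χ_A(x) = (x - 5)^4, so the eigenvalues are known. The minimal polynomial is
  m_A(x) = Π_λ (x − λ)^{k_λ}
where k_λ is the size of the *largest* Jordan block for λ (equivalently, the smallest k with (A − λI)^k v = 0 for every generalised eigenvector v of λ).

  λ = 5: largest Jordan block has size 2, contributing (x − 5)^2

So m_A(x) = (x - 5)^2 = x^2 - 10*x + 25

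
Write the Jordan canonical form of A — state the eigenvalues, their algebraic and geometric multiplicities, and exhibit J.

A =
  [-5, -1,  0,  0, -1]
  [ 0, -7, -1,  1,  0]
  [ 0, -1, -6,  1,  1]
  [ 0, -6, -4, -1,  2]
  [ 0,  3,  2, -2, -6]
J_3(-5) ⊕ J_1(-5) ⊕ J_1(-5)

The characteristic polynomial is
  det(x·I − A) = x^5 + 25*x^4 + 250*x^3 + 1250*x^2 + 3125*x + 3125 = (x + 5)^5

Eigenvalues and multiplicities (the geometric multiplicity of λ is n − rank(A − λI), which equals the number of Jordan blocks for λ):
  λ = -5: algebraic multiplicity = 5, geometric multiplicity = 3

Determining the block sizes for each eigenvalue:
  λ = -5: with am = 5 and gm = 3, the partition is not yet determined (e.g. several partitions of 5 into 3 parts exist). Let N = A − (-5)·I. Computing rank(N^1) = 2, rank(N^2) = 1, rank(N^3) = 0; the number of blocks of size ≥ j is rank(N^{j−1}) − rank(N^j), giving [3, 1, 1]. So we have 1 block(s) of size 3, 2 block(s) of size 1 → block sizes [3, 1, 1]

Assembling the blocks gives a Jordan form
J =
  [-5,  1,  0,  0,  0]
  [ 0, -5,  1,  0,  0]
  [ 0,  0, -5,  0,  0]
  [ 0,  0,  0, -5,  0]
  [ 0,  0,  0,  0, -5]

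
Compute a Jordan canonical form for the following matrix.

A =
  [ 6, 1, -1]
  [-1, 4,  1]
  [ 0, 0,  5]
J_2(5) ⊕ J_1(5)

The characteristic polynomial is
  det(x·I − A) = x^3 - 15*x^2 + 75*x - 125 = (x - 5)^3

Eigenvalues and multiplicities (the geometric multiplicity of λ is n − rank(A − λI), which equals the number of Jordan blocks for λ):
  λ = 5: algebraic multiplicity = 3, geometric multiplicity = 2

Determining the block sizes for each eigenvalue:
  λ = 5: 2 blocks summing to 3 forces exactly one block of size 2 and the rest size 1 → block sizes [2, 1]

Assembling the blocks gives a Jordan form
J =
  [5, 1, 0]
  [0, 5, 0]
  [0, 0, 5]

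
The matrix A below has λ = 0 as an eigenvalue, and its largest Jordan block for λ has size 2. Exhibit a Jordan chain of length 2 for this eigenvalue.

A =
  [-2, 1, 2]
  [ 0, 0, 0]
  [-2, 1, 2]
A Jordan chain for λ = 0 of length 2:
v_1 = (-2, 0, -2)ᵀ
v_2 = (1, 0, 0)ᵀ

Let N = A − (0)·I. We want v_2 with N^2 v_2 = 0 but N^1 v_2 ≠ 0; then v_{j-1} := N · v_j for j = 2, …, 2.

Pick v_2 = (1, 0, 0)ᵀ.
Then v_1 = N · v_2 = (-2, 0, -2)ᵀ.

Sanity check: (A − (0)·I) v_1 = (0, 0, 0)ᵀ = 0. ✓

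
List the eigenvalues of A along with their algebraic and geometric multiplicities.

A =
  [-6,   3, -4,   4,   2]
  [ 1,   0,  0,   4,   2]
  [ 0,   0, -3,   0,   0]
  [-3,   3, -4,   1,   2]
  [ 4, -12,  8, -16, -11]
λ = -5: alg = 2, geom = 1; λ = -3: alg = 3, geom = 3

Step 1 — factor the characteristic polynomial to read off the algebraic multiplicities:
  χ_A(x) = (x + 3)^3*(x + 5)^2

Step 2 — compute geometric multiplicities via the rank-nullity identity g(λ) = n − rank(A − λI):
  rank(A − (-5)·I) = 4, so dim ker(A − (-5)·I) = n − 4 = 1
  rank(A − (-3)·I) = 2, so dim ker(A − (-3)·I) = n − 2 = 3

Summary:
  λ = -5: algebraic multiplicity = 2, geometric multiplicity = 1
  λ = -3: algebraic multiplicity = 3, geometric multiplicity = 3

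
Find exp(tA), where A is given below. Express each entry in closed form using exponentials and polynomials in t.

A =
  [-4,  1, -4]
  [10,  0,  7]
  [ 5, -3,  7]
e^{tA} =
  [15*t^2*exp(t)/2 - 5*t*exp(t) + exp(t), 3*t^2*exp(t) + t*exp(t), 3*t^2*exp(t)/2 - 4*t*exp(t)]
  [-25*t^2*exp(t)/2 + 10*t*exp(t), -5*t^2*exp(t) - t*exp(t) + exp(t), -5*t^2*exp(t)/2 + 7*t*exp(t)]
  [-25*t^2*exp(t)/2 + 5*t*exp(t), -5*t^2*exp(t) - 3*t*exp(t), -5*t^2*exp(t)/2 + 6*t*exp(t) + exp(t)]

Strategy: write A = P · J · P⁻¹ where J is a Jordan canonical form, so e^{tA} = P · e^{tJ} · P⁻¹, and e^{tJ} can be computed block-by-block.

A has Jordan form
J =
  [1, 1, 0]
  [0, 1, 1]
  [0, 0, 1]
(up to reordering of blocks).

Per-block formulas:
  For a 3×3 Jordan block J_3(1): exp(t · J_3(1)) = e^(1t)·(I + t·N + (t^2/2)·N^2), where N is the 3×3 nilpotent shift.

After assembling e^{tJ} and conjugating by P, we get:

e^{tA} =
  [15*t^2*exp(t)/2 - 5*t*exp(t) + exp(t), 3*t^2*exp(t) + t*exp(t), 3*t^2*exp(t)/2 - 4*t*exp(t)]
  [-25*t^2*exp(t)/2 + 10*t*exp(t), -5*t^2*exp(t) - t*exp(t) + exp(t), -5*t^2*exp(t)/2 + 7*t*exp(t)]
  [-25*t^2*exp(t)/2 + 5*t*exp(t), -5*t^2*exp(t) - 3*t*exp(t), -5*t^2*exp(t)/2 + 6*t*exp(t) + exp(t)]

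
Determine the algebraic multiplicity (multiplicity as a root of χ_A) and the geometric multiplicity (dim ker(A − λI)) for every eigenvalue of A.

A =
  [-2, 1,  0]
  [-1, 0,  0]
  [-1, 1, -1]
λ = -1: alg = 3, geom = 2

Step 1 — factor the characteristic polynomial to read off the algebraic multiplicities:
  χ_A(x) = (x + 1)^3

Step 2 — compute geometric multiplicities via the rank-nullity identity g(λ) = n − rank(A − λI):
  rank(A − (-1)·I) = 1, so dim ker(A − (-1)·I) = n − 1 = 2

Summary:
  λ = -1: algebraic multiplicity = 3, geometric multiplicity = 2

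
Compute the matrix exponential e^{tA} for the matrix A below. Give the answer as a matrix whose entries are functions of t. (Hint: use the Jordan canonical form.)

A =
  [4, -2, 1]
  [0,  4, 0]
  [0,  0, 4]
e^{tA} =
  [exp(4*t), -2*t*exp(4*t), t*exp(4*t)]
  [0, exp(4*t), 0]
  [0, 0, exp(4*t)]

Strategy: write A = P · J · P⁻¹ where J is a Jordan canonical form, so e^{tA} = P · e^{tJ} · P⁻¹, and e^{tJ} can be computed block-by-block.

A has Jordan form
J =
  [4, 1, 0]
  [0, 4, 0]
  [0, 0, 4]
(up to reordering of blocks).

Per-block formulas:
  For a 1×1 block at λ = 4: exp(t · [4]) = [e^(4t)].
  For a 2×2 Jordan block J_2(4): exp(t · J_2(4)) = e^(4t)·(I + t·N), where N is the 2×2 nilpotent shift.

After assembling e^{tJ} and conjugating by P, we get:

e^{tA} =
  [exp(4*t), -2*t*exp(4*t), t*exp(4*t)]
  [0, exp(4*t), 0]
  [0, 0, exp(4*t)]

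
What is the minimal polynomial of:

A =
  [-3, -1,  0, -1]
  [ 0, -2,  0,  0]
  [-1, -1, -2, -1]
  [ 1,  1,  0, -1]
x^2 + 4*x + 4

The characteristic polynomial is χ_A(x) = (x + 2)^4, so the eigenvalues are known. The minimal polynomial is
  m_A(x) = Π_λ (x − λ)^{k_λ}
where k_λ is the size of the *largest* Jordan block for λ (equivalently, the smallest k with (A − λI)^k v = 0 for every generalised eigenvector v of λ).

  λ = -2: largest Jordan block has size 2, contributing (x + 2)^2

So m_A(x) = (x + 2)^2 = x^2 + 4*x + 4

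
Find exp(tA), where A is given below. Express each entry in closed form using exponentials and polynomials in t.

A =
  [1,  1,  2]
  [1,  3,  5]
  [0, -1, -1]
e^{tA} =
  [t^2*exp(t)/2 + exp(t), t*exp(t), t^2*exp(t)/2 + 2*t*exp(t)]
  [t^2*exp(t) + t*exp(t), 2*t*exp(t) + exp(t), t^2*exp(t) + 5*t*exp(t)]
  [-t^2*exp(t)/2, -t*exp(t), -t^2*exp(t)/2 - 2*t*exp(t) + exp(t)]

Strategy: write A = P · J · P⁻¹ where J is a Jordan canonical form, so e^{tA} = P · e^{tJ} · P⁻¹, and e^{tJ} can be computed block-by-block.

A has Jordan form
J =
  [1, 1, 0]
  [0, 1, 1]
  [0, 0, 1]
(up to reordering of blocks).

Per-block formulas:
  For a 3×3 Jordan block J_3(1): exp(t · J_3(1)) = e^(1t)·(I + t·N + (t^2/2)·N^2), where N is the 3×3 nilpotent shift.

After assembling e^{tJ} and conjugating by P, we get:

e^{tA} =
  [t^2*exp(t)/2 + exp(t), t*exp(t), t^2*exp(t)/2 + 2*t*exp(t)]
  [t^2*exp(t) + t*exp(t), 2*t*exp(t) + exp(t), t^2*exp(t) + 5*t*exp(t)]
  [-t^2*exp(t)/2, -t*exp(t), -t^2*exp(t)/2 - 2*t*exp(t) + exp(t)]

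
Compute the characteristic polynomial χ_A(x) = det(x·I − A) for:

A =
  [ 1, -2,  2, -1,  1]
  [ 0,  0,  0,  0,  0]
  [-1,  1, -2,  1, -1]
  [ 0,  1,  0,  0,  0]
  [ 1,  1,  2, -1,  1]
x^5

Expanding det(x·I − A) (e.g. by cofactor expansion or by noting that A is similar to its Jordan form J, which has the same characteristic polynomial as A) gives
  χ_A(x) = x^5
which factors as x^5. The eigenvalues (with algebraic multiplicities) are λ = 0 with multiplicity 5.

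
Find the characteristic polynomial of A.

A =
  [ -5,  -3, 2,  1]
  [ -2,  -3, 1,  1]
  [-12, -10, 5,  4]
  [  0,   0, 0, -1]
x^4 + 4*x^3 + 6*x^2 + 4*x + 1

Expanding det(x·I − A) (e.g. by cofactor expansion or by noting that A is similar to its Jordan form J, which has the same characteristic polynomial as A) gives
  χ_A(x) = x^4 + 4*x^3 + 6*x^2 + 4*x + 1
which factors as (x + 1)^4. The eigenvalues (with algebraic multiplicities) are λ = -1 with multiplicity 4.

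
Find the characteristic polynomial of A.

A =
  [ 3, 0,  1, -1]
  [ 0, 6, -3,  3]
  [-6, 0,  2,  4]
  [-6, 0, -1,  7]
x^4 - 18*x^3 + 117*x^2 - 324*x + 324

Expanding det(x·I − A) (e.g. by cofactor expansion or by noting that A is similar to its Jordan form J, which has the same characteristic polynomial as A) gives
  χ_A(x) = x^4 - 18*x^3 + 117*x^2 - 324*x + 324
which factors as (x - 6)^2*(x - 3)^2. The eigenvalues (with algebraic multiplicities) are λ = 3 with multiplicity 2, λ = 6 with multiplicity 2.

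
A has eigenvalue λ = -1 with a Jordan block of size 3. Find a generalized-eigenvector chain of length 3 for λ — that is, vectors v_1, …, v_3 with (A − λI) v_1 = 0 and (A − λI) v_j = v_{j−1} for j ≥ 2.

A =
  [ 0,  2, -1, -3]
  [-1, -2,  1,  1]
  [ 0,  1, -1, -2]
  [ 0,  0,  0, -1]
A Jordan chain for λ = -1 of length 3:
v_1 = (-1, 0, -1, 0)ᵀ
v_2 = (1, -1, 0, 0)ᵀ
v_3 = (1, 0, 0, 0)ᵀ

Let N = A − (-1)·I. We want v_3 with N^3 v_3 = 0 but N^2 v_3 ≠ 0; then v_{j-1} := N · v_j for j = 3, …, 2.

Pick v_3 = (1, 0, 0, 0)ᵀ.
Then v_2 = N · v_3 = (1, -1, 0, 0)ᵀ.
Then v_1 = N · v_2 = (-1, 0, -1, 0)ᵀ.

Sanity check: (A − (-1)·I) v_1 = (0, 0, 0, 0)ᵀ = 0. ✓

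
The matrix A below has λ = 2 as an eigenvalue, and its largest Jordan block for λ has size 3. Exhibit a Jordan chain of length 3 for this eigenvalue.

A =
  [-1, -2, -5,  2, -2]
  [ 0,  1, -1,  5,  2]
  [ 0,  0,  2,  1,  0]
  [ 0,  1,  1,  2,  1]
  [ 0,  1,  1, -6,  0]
A Jordan chain for λ = 2 of length 3:
v_1 = (2, 2, -2, 0, 0)ᵀ
v_2 = (-1, -3, -1, -2, 4)ᵀ
v_3 = (1, -2, 0, -1, 0)ᵀ

Let N = A − (2)·I. We want v_3 with N^3 v_3 = 0 but N^2 v_3 ≠ 0; then v_{j-1} := N · v_j for j = 3, …, 2.

Pick v_3 = (1, -2, 0, -1, 0)ᵀ.
Then v_2 = N · v_3 = (-1, -3, -1, -2, 4)ᵀ.
Then v_1 = N · v_2 = (2, 2, -2, 0, 0)ᵀ.

Sanity check: (A − (2)·I) v_1 = (0, 0, 0, 0, 0)ᵀ = 0. ✓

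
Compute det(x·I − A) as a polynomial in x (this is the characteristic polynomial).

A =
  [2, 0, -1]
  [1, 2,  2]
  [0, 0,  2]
x^3 - 6*x^2 + 12*x - 8

Expanding det(x·I − A) (e.g. by cofactor expansion or by noting that A is similar to its Jordan form J, which has the same characteristic polynomial as A) gives
  χ_A(x) = x^3 - 6*x^2 + 12*x - 8
which factors as (x - 2)^3. The eigenvalues (with algebraic multiplicities) are λ = 2 with multiplicity 3.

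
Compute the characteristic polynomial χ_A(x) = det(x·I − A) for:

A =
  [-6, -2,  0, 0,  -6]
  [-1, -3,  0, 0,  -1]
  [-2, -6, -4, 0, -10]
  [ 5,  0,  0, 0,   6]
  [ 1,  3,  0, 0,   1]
x^5 + 12*x^4 + 48*x^3 + 64*x^2

Expanding det(x·I − A) (e.g. by cofactor expansion or by noting that A is similar to its Jordan form J, which has the same characteristic polynomial as A) gives
  χ_A(x) = x^5 + 12*x^4 + 48*x^3 + 64*x^2
which factors as x^2*(x + 4)^3. The eigenvalues (with algebraic multiplicities) are λ = -4 with multiplicity 3, λ = 0 with multiplicity 2.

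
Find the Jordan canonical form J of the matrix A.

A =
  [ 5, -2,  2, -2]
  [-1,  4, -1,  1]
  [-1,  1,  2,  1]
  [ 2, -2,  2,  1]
J_2(3) ⊕ J_1(3) ⊕ J_1(3)

The characteristic polynomial is
  det(x·I − A) = x^4 - 12*x^3 + 54*x^2 - 108*x + 81 = (x - 3)^4

Eigenvalues and multiplicities (the geometric multiplicity of λ is n − rank(A − λI), which equals the number of Jordan blocks for λ):
  λ = 3: algebraic multiplicity = 4, geometric multiplicity = 3

Determining the block sizes for each eigenvalue:
  λ = 3: 3 blocks summing to 4 forces exactly one block of size 2 and the rest size 1 → block sizes [2, 1, 1]

Assembling the blocks gives a Jordan form
J =
  [3, 1, 0, 0]
  [0, 3, 0, 0]
  [0, 0, 3, 0]
  [0, 0, 0, 3]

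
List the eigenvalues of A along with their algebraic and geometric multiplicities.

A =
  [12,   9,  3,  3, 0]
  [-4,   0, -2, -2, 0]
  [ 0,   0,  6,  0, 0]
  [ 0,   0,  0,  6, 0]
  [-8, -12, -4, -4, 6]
λ = 6: alg = 5, geom = 4

Step 1 — factor the characteristic polynomial to read off the algebraic multiplicities:
  χ_A(x) = (x - 6)^5

Step 2 — compute geometric multiplicities via the rank-nullity identity g(λ) = n − rank(A − λI):
  rank(A − (6)·I) = 1, so dim ker(A − (6)·I) = n − 1 = 4

Summary:
  λ = 6: algebraic multiplicity = 5, geometric multiplicity = 4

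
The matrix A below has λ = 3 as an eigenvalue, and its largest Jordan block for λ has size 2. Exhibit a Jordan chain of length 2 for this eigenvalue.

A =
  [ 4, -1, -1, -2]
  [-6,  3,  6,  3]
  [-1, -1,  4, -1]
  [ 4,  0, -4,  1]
A Jordan chain for λ = 3 of length 2:
v_1 = (1, -6, -1, 4)ᵀ
v_2 = (1, 0, 0, 0)ᵀ

Let N = A − (3)·I. We want v_2 with N^2 v_2 = 0 but N^1 v_2 ≠ 0; then v_{j-1} := N · v_j for j = 2, …, 2.

Pick v_2 = (1, 0, 0, 0)ᵀ.
Then v_1 = N · v_2 = (1, -6, -1, 4)ᵀ.

Sanity check: (A − (3)·I) v_1 = (0, 0, 0, 0)ᵀ = 0. ✓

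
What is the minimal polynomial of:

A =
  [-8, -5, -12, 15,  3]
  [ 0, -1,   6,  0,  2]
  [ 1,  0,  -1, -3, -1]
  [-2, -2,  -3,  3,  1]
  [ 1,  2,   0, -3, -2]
x^5 + 9*x^4 + 30*x^3 + 46*x^2 + 33*x + 9

The characteristic polynomial is χ_A(x) = (x + 1)^3*(x + 3)^2, so the eigenvalues are known. The minimal polynomial is
  m_A(x) = Π_λ (x − λ)^{k_λ}
where k_λ is the size of the *largest* Jordan block for λ (equivalently, the smallest k with (A − λI)^k v = 0 for every generalised eigenvector v of λ).

  λ = -3: largest Jordan block has size 2, contributing (x + 3)^2
  λ = -1: largest Jordan block has size 3, contributing (x + 1)^3

So m_A(x) = (x + 1)^3*(x + 3)^2 = x^5 + 9*x^4 + 30*x^3 + 46*x^2 + 33*x + 9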